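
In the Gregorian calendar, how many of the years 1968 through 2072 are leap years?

Multiples of 4 in [1968,2072]: 27.
Of those, multiples of 100: 1 (not leap unless ÷400).
Multiples of 400: 1.
Leap years = 27 − 1 + 1 = 27.

27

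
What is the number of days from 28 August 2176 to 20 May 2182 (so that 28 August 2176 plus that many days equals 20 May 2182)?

Aug 28, 2176 → Aug 28, 2177: 365 days.
Aug 28, 2177 → Aug 28, 2178: 365 days.
Aug 28, 2178 → Aug 28, 2179: 365 days.
Aug 28, 2179 → Aug 28, 2180: 366 days (Feb 29, 2180 is in that span).
Aug 28, 2180 → Aug 28, 2181: 365 days.
Aug 28, 2181 → Sep 28, 2181: 31 days (August has 31).
Sep 28, 2181 → Oct 28, 2181: 30 days (September has 30).
Oct 28, 2181 → Nov 28, 2181: 31 days (October has 31).
Nov 28, 2181 → Dec 28, 2181: 30 days (November has 30).
Dec 28, 2181 → Jan 28, 2182: 31 days (December has 31).
Jan 28, 2182 → Feb 28, 2182: 31 days (January has 31).
Feb 28, 2182 → Mar 28, 2182: 28 days (February has 28).
Mar 28, 2182 → Apr 28, 2182: 31 days (March has 31).
Apr 28, 2182 → May 20, 2182: 22 days.
Total: 2091 days.

2091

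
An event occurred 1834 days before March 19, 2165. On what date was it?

March 11, 2160

−365 (one year) → Mar 19, 2164 (1469 left).
−366 (one year; includes Feb 29, 2164) → Mar 19, 2163 (1103 left).
−365 (one year) → Mar 19, 2162 (738 left).
−365 (one year) → Mar 19, 2161 (373 left).
−19 → Feb 28, 2161 (end of Feb, 28 days; 354 left).
−28 → Jan 31, 2161 (end of Jan, 31 days; 326 left).
−31 → Dec 31, 2160 (end of Dec, 31 days; 295 left).
−31 → Nov 30, 2160 (end of Nov, 30 days; 264 left).
−30 → Oct 31, 2160 (end of Oct, 31 days; 234 left).
−31 → Sep 30, 2160 (end of Sep, 30 days; 203 left).
−30 → Aug 31, 2160 (end of Aug, 31 days; 173 left).
−31 → Jul 31, 2160 (end of Jul, 31 days; 142 left).
−31 → Jun 30, 2160 (end of Jun, 30 days; 111 left).
−30 → May 31, 2160 (end of May, 31 days; 81 left).
−31 → Apr 30, 2160 (end of Apr, 30 days; 50 left).
−30 → Mar 31, 2160 (end of Mar, 31 days; 20 left).
−20 → Mar 11, 2160.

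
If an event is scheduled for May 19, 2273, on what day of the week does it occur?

Monday

Doomsday rule: the anchor day for the 2200s is Friday. For year 73: 73÷12 = 6 r 1, and 1÷4 = 0, so 6+1+0 = 7.
Friday + 7 ≡ Friday — that's 2273's doomsday.
In May the doomsday date is May 9.
May 19 is 10 days after May 9; 10 mod 7 = 3, so Friday + 3 = Monday.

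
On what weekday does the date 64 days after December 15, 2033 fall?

Friday

First find the weekday of Dec 15, 2033. Doomsday rule: the anchor day for the 2000s is Tuesday. For year 33: 33÷12 = 2 r 9, and 9÷4 = 2, so 2+9+2 = 13.
Tuesday + 13 ≡ Monday — that's 2033's doomsday.
In December the doomsday date is Dec 12.
Dec 15 is 3 days after Dec 12; 3 mod 7 = 3, so Monday + 3 = Thursday.
64 mod 7 = 1, so 64 days after a Thursday is Thursday + 1 = Friday.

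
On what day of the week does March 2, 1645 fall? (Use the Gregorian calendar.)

Doomsday rule: the anchor day for the 1600s is Tuesday. For year 45: 45÷12 = 3 r 9, and 9÷4 = 2, so 3+9+2 = 14.
Tuesday + 14 ≡ Tuesday — that's 1645's doomsday.
In March the doomsday date is Mar 14.
Mar 2 is 12 days before Mar 14; 12 mod 7 = 5, so Tuesday − 5 = Thursday.

Thursday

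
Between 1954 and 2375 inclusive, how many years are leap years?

Multiples of 4 in [1954,2375]: 105.
Of those, multiples of 100: 4 (not leap unless ÷400).
Multiples of 400: 1.
Leap years = 105 − 4 + 1 = 102.

102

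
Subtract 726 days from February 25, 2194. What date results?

March 1, 2192

−365 (one year) → Feb 25, 2193 (361 left).
−25 → Jan 31, 2193 (end of Jan, 31 days; 336 left).
−31 → Dec 31, 2192 (end of Dec, 31 days; 305 left).
−31 → Nov 30, 2192 (end of Nov, 30 days; 274 left).
−30 → Oct 31, 2192 (end of Oct, 31 days; 244 left).
−31 → Sep 30, 2192 (end of Sep, 30 days; 213 left).
−30 → Aug 31, 2192 (end of Aug, 31 days; 183 left).
−31 → Jul 31, 2192 (end of Jul, 31 days; 152 left).
−31 → Jun 30, 2192 (end of Jun, 30 days; 121 left).
−30 → May 31, 2192 (end of May, 31 days; 91 left).
−31 → Apr 30, 2192 (end of Apr, 30 days; 60 left).
−30 → Mar 31, 2192 (end of Mar, 31 days; 30 left).
−30 → Mar 1, 2192.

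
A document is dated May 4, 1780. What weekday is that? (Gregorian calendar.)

Thursday

Doomsday rule: the anchor day for the 1700s is Sunday. For year 80: 80÷12 = 6 r 8, and 8÷4 = 2, so 6+8+2 = 16.
Sunday + 16 ≡ Tuesday — that's 1780's doomsday.
In May the doomsday date is May 9.
May 4 is 5 days before May 9; 5 mod 7 = 5, so Tuesday − 5 = Thursday.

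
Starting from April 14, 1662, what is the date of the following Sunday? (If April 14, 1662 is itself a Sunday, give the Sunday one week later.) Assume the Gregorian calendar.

Apr 14, 1662 is a Friday.
From Friday to the next Sunday is 2 days.
Apr 14, 1662 + 2 = Apr 16, 1662.

April 16, 1662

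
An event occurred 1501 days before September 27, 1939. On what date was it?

−365 (one year) → Sep 27, 1938 (1136 left).
−365 (one year) → Sep 27, 1937 (771 left).
−365 (one year) → Sep 27, 1936 (406 left).
−366 (one year; includes Feb 29, 1936) → Sep 27, 1935 (40 left).
−27 → Aug 31, 1935 (end of Aug, 31 days; 13 left).
−13 → Aug 18, 1935.

August 18, 1935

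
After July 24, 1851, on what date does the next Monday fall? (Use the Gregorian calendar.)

Jul 24, 1851 is a Thursday.
From Thursday to the next Monday is 4 days.
Jul 24, 1851 + 4 = Jul 28, 1851.

July 28, 1851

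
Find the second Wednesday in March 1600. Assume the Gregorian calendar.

March 1, 1600 is a Wednesday.
The first Wednesday is therefore March 1 (same day).
The second Wednesday is 1 + 1×7 = March 8.

March 8, 1600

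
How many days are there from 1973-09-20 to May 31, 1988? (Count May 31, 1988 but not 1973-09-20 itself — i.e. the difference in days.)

Sep 20, 1973 → Sep 20, 1974: 365 days.
Sep 20, 1974 → Sep 20, 1975: 365 days.
Sep 20, 1975 → Sep 20, 1976: 366 days (Feb 29, 1976 is in that span).
Sep 20, 1976 → Sep 20, 1977: 365 days.
Sep 20, 1977 → Sep 20, 1978: 365 days.
Sep 20, 1978 → Sep 20, 1979: 365 days.
Sep 20, 1979 → Sep 20, 1980: 366 days (Feb 29, 1980 is in that span).
Sep 20, 1980 → Sep 20, 1981: 365 days.
Sep 20, 1981 → Sep 20, 1982: 365 days.
Sep 20, 1982 → Sep 20, 1983: 365 days.
Sep 20, 1983 → Sep 20, 1984: 366 days (Feb 29, 1984 is in that span).
Sep 20, 1984 → Sep 20, 1985: 365 days.
Sep 20, 1985 → Sep 20, 1986: 365 days.
Sep 20, 1986 → Sep 20, 1987: 365 days.
Sep 20, 1987 → Oct 20, 1987: 30 days (September has 30).
Oct 20, 1987 → Nov 20, 1987: 31 days (October has 31).
Nov 20, 1987 → Dec 20, 1987: 30 days (November has 30).
Dec 20, 1987 → Jan 20, 1988: 31 days (December has 31).
Jan 20, 1988 → Feb 20, 1988: 31 days (January has 31).
Feb 20, 1988 → Mar 20, 1988: 29 days (February has 29).
Mar 20, 1988 → Apr 20, 1988: 31 days (March has 31).
Apr 20, 1988 → May 20, 1988: 30 days (April has 30).
May 20, 1988 → May 31, 1988: 11 days.
Total: 5367 days.

5367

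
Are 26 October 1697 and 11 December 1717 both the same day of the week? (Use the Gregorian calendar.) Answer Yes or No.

From Oct 26, 1697 to Dec 11, 1717 is 7350 days.
7350 mod 7 = 0, so they are the same weekday.
(Oct 26, 1697 is a Saturday; Dec 11, 1717 is a Saturday.)

Yes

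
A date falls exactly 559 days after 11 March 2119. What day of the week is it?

First find the weekday of Mar 11, 2119. Doomsday rule: the anchor day for the 2100s is Sunday. For year 19: 19÷12 = 1 r 7, and 7÷4 = 1, so 1+7+1 = 9.
Sunday + 9 ≡ Tuesday — that's 2119's doomsday.
In March the doomsday date is Mar 14.
Mar 11 is 3 days before Mar 14; 3 mod 7 = 3, so Tuesday − 3 = Saturday.
559 mod 7 = 6, so 559 days after a Saturday is Saturday + 6 = Friday.

Friday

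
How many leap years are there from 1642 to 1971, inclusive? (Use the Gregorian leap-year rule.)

79

Multiples of 4 in [1642,1971]: 82.
Of those, multiples of 100: 3 (not leap unless ÷400).
Multiples of 400: 0.
Leap years = 82 − 3 + 0 = 79.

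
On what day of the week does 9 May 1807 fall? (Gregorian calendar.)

Saturday

Doomsday rule: the anchor day for the 1800s is Friday. For year 07: 7÷12 = 0 r 7, and 7÷4 = 1, so 0+7+1 = 8.
Friday + 8 ≡ Saturday — that's 1807's doomsday.
In May the doomsday date is May 9.
May 9 is the doomsday itself: Saturday.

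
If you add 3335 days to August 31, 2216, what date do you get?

+365 (one year) → Aug 31, 2217 (2970 left).
+365 (one year) → Aug 31, 2218 (2605 left).
+365 (one year) → Aug 31, 2219 (2240 left).
+366 (one year; includes Feb 29, 2220) → Aug 31, 2220 (1874 left).
+365 (one year) → Aug 31, 2221 (1509 left).
+365 (one year) → Aug 31, 2222 (1144 left).
+365 (one year) → Aug 31, 2223 (779 left).
+366 (one year; includes Feb 29, 2224) → Aug 31, 2224 (413 left).
+365 (one year) → Aug 31, 2225 (48 left).
Aug has 31 days: +1 → Sep 1, 2225 (47 left).
Sep has 30 days: +30 → Oct 1, 2225 (17 left).
+17 → Oct 18, 2225.

October 18, 2225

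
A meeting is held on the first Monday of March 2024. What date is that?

March 1, 2024 is a Friday.
The first Monday is therefore March 4 (3 days later).

March 4, 2024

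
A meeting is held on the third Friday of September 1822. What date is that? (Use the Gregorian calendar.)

September 20, 1822

September 1, 1822 is a Sunday.
The first Friday is therefore September 6 (5 days later).
The third Friday is 6 + 2×7 = September 20.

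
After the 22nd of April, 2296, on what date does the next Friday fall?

Apr 22, 2296 is a Wednesday.
From Wednesday to the next Friday is 2 days.
Apr 22, 2296 + 2 = Apr 24, 2296.

April 24, 2296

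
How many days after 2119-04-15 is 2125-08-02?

2301

Apr 15, 2119 → Apr 15, 2120: 366 days (Feb 29, 2120 is in that span).
Apr 15, 2120 → Apr 15, 2121: 365 days.
Apr 15, 2121 → Apr 15, 2122: 365 days.
Apr 15, 2122 → Apr 15, 2123: 365 days.
Apr 15, 2123 → Apr 15, 2124: 366 days (Feb 29, 2124 is in that span).
Apr 15, 2124 → Apr 15, 2125: 365 days.
Apr 15, 2125 → May 15, 2125: 30 days (April has 30).
May 15, 2125 → Jun 15, 2125: 31 days (May has 31).
Jun 15, 2125 → Jul 15, 2125: 30 days (June has 30).
Jul 15, 2125 → Aug 2, 2125: 18 days.
Total: 2301 days.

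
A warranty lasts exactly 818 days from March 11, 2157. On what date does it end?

+365 (one year) → Mar 11, 2158 (453 left).
+365 (one year) → Mar 11, 2159 (88 left).
Mar has 31 days: +21 → Apr 1, 2159 (67 left).
Apr has 30 days: +30 → May 1, 2159 (37 left).
May has 31 days: +31 → Jun 1, 2159 (6 left).
+6 → Jun 7, 2159.

June 7, 2159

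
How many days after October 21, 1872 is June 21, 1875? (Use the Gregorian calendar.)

Oct 21, 1872 → Oct 21, 1873: 365 days.
Oct 21, 1873 → Oct 21, 1874: 365 days.
Oct 21, 1874 → Nov 21, 1874: 31 days (October has 31).
Nov 21, 1874 → Dec 21, 1874: 30 days (November has 30).
Dec 21, 1874 → Jan 21, 1875: 31 days (December has 31).
Jan 21, 1875 → Feb 21, 1875: 31 days (January has 31).
Feb 21, 1875 → Mar 21, 1875: 28 days (February has 28).
Mar 21, 1875 → Apr 21, 1875: 31 days (March has 31).
Apr 21, 1875 → May 21, 1875: 30 days (April has 30).
May 21, 1875 → Jun 21, 1875: 31 days.
Total: 973 days.

973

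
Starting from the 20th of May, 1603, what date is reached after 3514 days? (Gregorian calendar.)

+366 (one year; includes Feb 29, 1604) → May 20, 1604 (3148 left).
+365 (one year) → May 20, 1605 (2783 left).
+365 (one year) → May 20, 1606 (2418 left).
+365 (one year) → May 20, 1607 (2053 left).
+366 (one year; includes Feb 29, 1608) → May 20, 1608 (1687 left).
+365 (one year) → May 20, 1609 (1322 left).
+365 (one year) → May 20, 1610 (957 left).
+365 (one year) → May 20, 1611 (592 left).
+366 (one year; includes Feb 29, 1612) → May 20, 1612 (226 left).
May has 31 days: +12 → Jun 1, 1612 (214 left).
Jun has 30 days: +30 → Jul 1, 1612 (184 left).
Jul has 31 days: +31 → Aug 1, 1612 (153 left).
Aug has 31 days: +31 → Sep 1, 1612 (122 left).
Sep has 30 days: +30 → Oct 1, 1612 (92 left).
Oct has 31 days: +31 → Nov 1, 1612 (61 left).
Nov has 30 days: +30 → Dec 1, 1612 (31 left).
Dec has 31 days: +31 → Jan 1, 1613 (0 left).

January 1, 1613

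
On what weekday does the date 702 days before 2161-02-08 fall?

First find the weekday of Feb 8, 2161. Doomsday rule: the anchor day for the 2100s is Sunday. For year 61: 61÷12 = 5 r 1, and 1÷4 = 0, so 5+1+0 = 6.
Sunday + 6 ≡ Saturday — that's 2161's doomsday.
In February the doomsday date is Feb 28 (2161 is not a leap year).
Feb 8 is 20 days before Feb 28; 20 mod 7 = 6, so Saturday − 6 = Sunday.
702 mod 7 = 2, so 702 days before a Sunday is Sunday − 2 = Friday.

Friday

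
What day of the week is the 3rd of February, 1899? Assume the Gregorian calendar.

Friday

Doomsday rule: the anchor day for the 1800s is Friday. For year 99: 99÷12 = 8 r 3, and 3÷4 = 0, so 8+3+0 = 11.
Friday + 11 ≡ Tuesday — that's 1899's doomsday.
In February the doomsday date is Feb 28 (1899 is not a leap year).
Feb 3 is 25 days before Feb 28; 25 mod 7 = 4, so Tuesday − 4 = Friday.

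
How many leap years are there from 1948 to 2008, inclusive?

Multiples of 4 in [1948,2008]: 16.
Of those, multiples of 100: 1 (not leap unless ÷400).
Multiples of 400: 1.
Leap years = 16 − 1 + 1 = 16.

16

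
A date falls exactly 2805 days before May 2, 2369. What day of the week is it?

First find the weekday of May 2, 2369. Doomsday rule: the anchor day for the 2300s is Wednesday. For year 69: 69÷12 = 5 r 9, and 9÷4 = 2, so 5+9+2 = 16.
Wednesday + 16 ≡ Friday — that's 2369's doomsday.
In May the doomsday date is May 9.
May 2 is 7 days before May 9; 7 mod 7 = 0, so Friday − 0 = Friday.
2805 mod 7 = 5, so 2805 days before a Friday is Friday − 5 = Sunday.

Sunday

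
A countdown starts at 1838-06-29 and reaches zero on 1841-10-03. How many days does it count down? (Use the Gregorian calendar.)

1192

Jun 29, 1838 → Jun 29, 1839: 365 days.
Jun 29, 1839 → Jun 29, 1840: 366 days (Feb 29, 1840 is in that span).
Jun 29, 1840 → Jun 29, 1841: 365 days.
Jun 29, 1841 → Jul 29, 1841: 30 days (June has 30).
Jul 29, 1841 → Aug 29, 1841: 31 days (July has 31).
Aug 29, 1841 → Sep 29, 1841: 31 days (August has 31).
Sep 29, 1841 → Oct 3, 1841: 4 days.
Total: 1192 days.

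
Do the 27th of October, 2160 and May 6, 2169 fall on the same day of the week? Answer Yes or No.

From Oct 27, 2160 to May 6, 2169 is 3113 days.
3113 mod 7 = 5, so they are different weekdays.
(Oct 27, 2160 is a Monday; May 6, 2169 is a Saturday.)

No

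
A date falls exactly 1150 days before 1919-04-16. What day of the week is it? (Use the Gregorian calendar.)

Monday

Apr 16, 1919 is a Wednesday.
1150 mod 7 = 2, so 1150 days before a Wednesday is Wednesday − 2 = Monday.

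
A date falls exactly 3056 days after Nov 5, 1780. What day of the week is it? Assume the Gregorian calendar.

Thursday

First find the weekday of Nov 5, 1780. Doomsday rule: the anchor day for the 1700s is Sunday. For year 80: 80÷12 = 6 r 8, and 8÷4 = 2, so 6+8+2 = 16.
Sunday + 16 ≡ Tuesday — that's 1780's doomsday.
In November the doomsday date is Nov 7.
Nov 5 is 2 days before Nov 7; 2 mod 7 = 2, so Tuesday − 2 = Sunday.
3056 mod 7 = 4, so 3056 days after a Sunday is Sunday + 4 = Thursday.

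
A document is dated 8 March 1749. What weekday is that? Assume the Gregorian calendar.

Saturday

Doomsday rule: the anchor day for the 1700s is Sunday. For year 49: 49÷12 = 4 r 1, and 1÷4 = 0, so 4+1+0 = 5.
Sunday + 5 ≡ Friday — that's 1749's doomsday.
In March the doomsday date is Mar 14.
Mar 8 is 6 days before Mar 14; 6 mod 7 = 6, so Friday − 6 = Saturday.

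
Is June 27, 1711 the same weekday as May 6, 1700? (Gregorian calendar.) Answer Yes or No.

From May 6, 1700 to Jun 27, 1711 is 4069 days.
4069 mod 7 = 2, so they are different weekdays.
(May 6, 1700 is a Thursday; Jun 27, 1711 is a Saturday.)

No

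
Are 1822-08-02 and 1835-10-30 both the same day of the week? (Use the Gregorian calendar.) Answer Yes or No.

From Aug 2, 1822 to Oct 30, 1835 is 4837 days.
4837 mod 7 = 0, so they are the same weekday.
(Aug 2, 1822 is a Friday; Oct 30, 1835 is a Friday.)

Yes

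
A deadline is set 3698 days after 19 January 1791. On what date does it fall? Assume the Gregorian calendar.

+365 (one year) → Jan 19, 1792 (3333 left).
+366 (one year; includes Feb 29, 1792) → Jan 19, 1793 (2967 left).
+365 (one year) → Jan 19, 1794 (2602 left).
+365 (one year) → Jan 19, 1795 (2237 left).
+365 (one year) → Jan 19, 1796 (1872 left).
+366 (one year; includes Feb 29, 1796) → Jan 19, 1797 (1506 left).
+365 (one year) → Jan 19, 1798 (1141 left).
+365 (one year) → Jan 19, 1799 (776 left).
+365 (one year) → Jan 19, 1800 (411 left).
+365 (one year) → Jan 19, 1801 (46 left).
Jan has 31 days: +13 → Feb 1, 1801 (33 left).
Feb has 28 days: +28 → Mar 1, 1801 (5 left).
+5 → Mar 6, 1801.

March 6, 1801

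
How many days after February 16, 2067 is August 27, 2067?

Feb 16, 2067 → Mar 16, 2067: 28 days (February has 28).
Mar 16, 2067 → Apr 16, 2067: 31 days (March has 31).
Apr 16, 2067 → May 16, 2067: 30 days (April has 30).
May 16, 2067 → Jun 16, 2067: 31 days (May has 31).
Jun 16, 2067 → Jul 16, 2067: 30 days (June has 30).
Jul 16, 2067 → Aug 16, 2067: 31 days (July has 31).
Aug 16, 2067 → Aug 27, 2067: 11 days.
Total: 192 days.

192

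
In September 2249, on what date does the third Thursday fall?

September 20, 2249

September 1, 2249 is a Saturday.
The first Thursday is therefore September 6 (5 days later).
The third Thursday is 6 + 2×7 = September 20.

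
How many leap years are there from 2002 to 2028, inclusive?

Multiples of 4 in [2002,2028]: 7.
Of those, multiples of 100: 0 (not leap unless ÷400).
Multiples of 400: 0.
Leap years = 7 − 0 + 0 = 7.

7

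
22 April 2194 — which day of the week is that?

January 1, 2194 is a Wednesday.
Jan 1, 2194 → Feb 1, 2194: 31 days (January has 31).
Feb 1, 2194 → Mar 1, 2194: 28 days (February has 28).
Mar 1, 2194 → Apr 1, 2194: 31 days (March has 31).
Apr 1, 2194 → Apr 22, 2194: 21 days.
Total: 111 days.
111 mod 7 = 6, so Wednesday + 6 = Tuesday.

Tuesday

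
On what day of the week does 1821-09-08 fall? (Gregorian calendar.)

Saturday

Doomsday rule: the anchor day for the 1800s is Friday. For year 21: 21÷12 = 1 r 9, and 9÷4 = 2, so 1+9+2 = 12.
Friday + 12 ≡ Wednesday — that's 1821's doomsday.
In September the doomsday date is Sep 5.
Sep 8 is 3 days after Sep 5; 3 mod 7 = 3, so Wednesday + 3 = Saturday.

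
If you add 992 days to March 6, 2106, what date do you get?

November 22, 2108

+365 (one year) → Mar 6, 2107 (627 left).
+366 (one year; includes Feb 29, 2108) → Mar 6, 2108 (261 left).
Mar has 31 days: +26 → Apr 1, 2108 (235 left).
Apr has 30 days: +30 → May 1, 2108 (205 left).
May has 31 days: +31 → Jun 1, 2108 (174 left).
Jun has 30 days: +30 → Jul 1, 2108 (144 left).
Jul has 31 days: +31 → Aug 1, 2108 (113 left).
Aug has 31 days: +31 → Sep 1, 2108 (82 left).
Sep has 30 days: +30 → Oct 1, 2108 (52 left).
Oct has 31 days: +31 → Nov 1, 2108 (21 left).
+21 → Nov 22, 2108.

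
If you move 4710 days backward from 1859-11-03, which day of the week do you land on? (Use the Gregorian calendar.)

First find the weekday of Nov 3, 1859. Doomsday rule: the anchor day for the 1800s is Friday. For year 59: 59÷12 = 4 r 11, and 11÷4 = 2, so 4+11+2 = 17.
Friday + 17 ≡ Monday — that's 1859's doomsday.
In November the doomsday date is Nov 7.
Nov 3 is 4 days before Nov 7; 4 mod 7 = 4, so Monday − 4 = Thursday.
4710 mod 7 = 6, so 4710 days before a Thursday is Thursday − 6 = Friday.

Friday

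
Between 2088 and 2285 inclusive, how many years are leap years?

Multiples of 4 in [2088,2285]: 50.
Of those, multiples of 100: 2 (not leap unless ÷400).
Multiples of 400: 0.
Leap years = 50 − 2 + 0 = 48.

48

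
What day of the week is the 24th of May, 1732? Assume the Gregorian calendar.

Doomsday rule: the anchor day for the 1700s is Sunday. For year 32: 32÷12 = 2 r 8, and 8÷4 = 2, so 2+8+2 = 12.
Sunday + 12 ≡ Friday — that's 1732's doomsday.
In May the doomsday date is May 9.
May 24 is 15 days after May 9; 15 mod 7 = 1, so Friday + 1 = Saturday.

Saturday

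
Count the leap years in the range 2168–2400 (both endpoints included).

Multiples of 4 in [2168,2400]: 59.
Of those, multiples of 100: 3 (not leap unless ÷400).
Multiples of 400: 1.
Leap years = 59 − 3 + 1 = 57.

57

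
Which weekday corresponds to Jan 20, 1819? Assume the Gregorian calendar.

Wednesday

Doomsday rule: the anchor day for the 1800s is Friday. For year 19: 19÷12 = 1 r 7, and 7÷4 = 1, so 1+7+1 = 9.
Friday + 9 ≡ Sunday — that's 1819's doomsday.
In January the doomsday date is Jan 3 (1819 is not a leap year).
Jan 20 is 17 days after Jan 3; 17 mod 7 = 3, so Sunday + 3 = Wednesday.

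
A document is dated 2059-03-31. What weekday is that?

Monday

January 1, 2059 is a Wednesday.
Jan 1, 2059 → Feb 1, 2059: 31 days (January has 31).
Feb 1, 2059 → Mar 1, 2059: 28 days (February has 28).
Mar 1, 2059 → Mar 31, 2059: 30 days.
Total: 89 days.
89 mod 7 = 5, so Wednesday + 5 = Monday.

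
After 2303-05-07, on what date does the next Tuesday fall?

May 12, 2303

May 7, 2303 is a Thursday.
From Thursday to the next Tuesday is 5 days.
May 7, 2303 + 5 = May 12, 2303.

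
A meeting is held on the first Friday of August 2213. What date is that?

August 6, 2213

August 1, 2213 is a Sunday.
The first Friday is therefore August 6 (5 days later).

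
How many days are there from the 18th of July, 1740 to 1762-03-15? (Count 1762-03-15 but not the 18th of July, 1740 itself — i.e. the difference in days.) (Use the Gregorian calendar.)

7910

Jul 18, 1740 → Jul 18, 1741: 365 days.
Jul 18, 1741 → Jul 18, 1742: 365 days.
Jul 18, 1742 → Jul 18, 1743: 365 days.
Jul 18, 1743 → Jul 18, 1744: 366 days (Feb 29, 1744 is in that span).
Jul 18, 1744 → Jul 18, 1745: 365 days.
Jul 18, 1745 → Jul 18, 1746: 365 days.
Jul 18, 1746 → Jul 18, 1747: 365 days.
Jul 18, 1747 → Jul 18, 1748: 366 days (Feb 29, 1748 is in that span).
Jul 18, 1748 → Jul 18, 1749: 365 days.
Jul 18, 1749 → Jul 18, 1750: 365 days.
Jul 18, 1750 → Jul 18, 1751: 365 days.
Jul 18, 1751 → Jul 18, 1752: 366 days (Feb 29, 1752 is in that span).
Jul 18, 1752 → Jul 18, 1753: 365 days.
Jul 18, 1753 → Jul 18, 1754: 365 days.
Jul 18, 1754 → Jul 18, 1755: 365 days.
Jul 18, 1755 → Jul 18, 1756: 366 days (Feb 29, 1756 is in that span).
Jul 18, 1756 → Jul 18, 1757: 365 days.
Jul 18, 1757 → Jul 18, 1758: 365 days.
Jul 18, 1758 → Jul 18, 1759: 365 days.
Jul 18, 1759 → Jul 18, 1760: 366 days (Feb 29, 1760 is in that span).
Jul 18, 1760 → Jul 18, 1761: 365 days.
Jul 18, 1761 → Aug 18, 1761: 31 days (July has 31).
Aug 18, 1761 → Sep 18, 1761: 31 days (August has 31).
Sep 18, 1761 → Oct 18, 1761: 30 days (September has 30).
Oct 18, 1761 → Nov 18, 1761: 31 days (October has 31).
Nov 18, 1761 → Dec 18, 1761: 30 days (November has 30).
Dec 18, 1761 → Jan 18, 1762: 31 days (December has 31).
Jan 18, 1762 → Feb 18, 1762: 31 days (January has 31).
Feb 18, 1762 → Mar 15, 1762: 25 days.
Total: 7910 days.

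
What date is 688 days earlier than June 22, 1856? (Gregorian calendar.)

August 4, 1854

−366 (one year; includes Feb 29, 1856) → Jun 22, 1855 (322 left).
−22 → May 31, 1855 (end of May, 31 days; 300 left).
−31 → Apr 30, 1855 (end of Apr, 30 days; 269 left).
−30 → Mar 31, 1855 (end of Mar, 31 days; 239 left).
−31 → Feb 28, 1855 (end of Feb, 28 days; 208 left).
−28 → Jan 31, 1855 (end of Jan, 31 days; 180 left).
−31 → Dec 31, 1854 (end of Dec, 31 days; 149 left).
−31 → Nov 30, 1854 (end of Nov, 30 days; 118 left).
−30 → Oct 31, 1854 (end of Oct, 31 days; 88 left).
−31 → Sep 30, 1854 (end of Sep, 30 days; 57 left).
−30 → Aug 31, 1854 (end of Aug, 31 days; 27 left).
−27 → Aug 4, 1854.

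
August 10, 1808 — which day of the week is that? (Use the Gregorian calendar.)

Doomsday rule: the anchor day for the 1800s is Friday. For year 08: 8÷12 = 0 r 8, and 8÷4 = 2, so 0+8+2 = 10.
Friday + 10 ≡ Monday — that's 1808's doomsday.
In August the doomsday date is Aug 8.
Aug 10 is 2 days after Aug 8; 2 mod 7 = 2, so Monday + 2 = Wednesday.

Wednesday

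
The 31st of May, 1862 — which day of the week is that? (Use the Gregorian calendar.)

Doomsday rule: the anchor day for the 1800s is Friday. For year 62: 62÷12 = 5 r 2, and 2÷4 = 0, so 5+2+0 = 7.
Friday + 7 ≡ Friday — that's 1862's doomsday.
In May the doomsday date is May 9.
May 31 is 22 days after May 9; 22 mod 7 = 1, so Friday + 1 = Saturday.

Saturday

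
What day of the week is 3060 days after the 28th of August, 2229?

Aug 28, 2229 is a Friday.
3060 mod 7 = 1, so 3060 days after a Friday is Friday + 1 = Saturday.

Saturday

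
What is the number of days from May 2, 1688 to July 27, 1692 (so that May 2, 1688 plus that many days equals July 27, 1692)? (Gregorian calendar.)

May 2, 1688 → May 2, 1689: 365 days.
May 2, 1689 → May 2, 1690: 365 days.
May 2, 1690 → May 2, 1691: 365 days.
May 2, 1691 → May 2, 1692: 366 days (Feb 29, 1692 is in that span).
May 2, 1692 → Jun 2, 1692: 31 days (May has 31).
Jun 2, 1692 → Jul 2, 1692: 30 days (June has 30).
Jul 2, 1692 → Jul 27, 1692: 25 days.
Total: 1547 days.

1547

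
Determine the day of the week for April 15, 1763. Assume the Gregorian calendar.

Doomsday rule: the anchor day for the 1700s is Sunday. For year 63: 63÷12 = 5 r 3, and 3÷4 = 0, so 5+3+0 = 8.
Sunday + 8 ≡ Monday — that's 1763's doomsday.
In April the doomsday date is Apr 4.
Apr 15 is 11 days after Apr 4; 11 mod 7 = 4, so Monday + 4 = Friday.

Friday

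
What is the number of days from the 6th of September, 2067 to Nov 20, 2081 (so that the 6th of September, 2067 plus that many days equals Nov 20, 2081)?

5189

Sep 6, 2067 → Sep 6, 2068: 366 days (Feb 29, 2068 is in that span).
Sep 6, 2068 → Sep 6, 2069: 365 days.
Sep 6, 2069 → Sep 6, 2070: 365 days.
Sep 6, 2070 → Sep 6, 2071: 365 days.
Sep 6, 2071 → Sep 6, 2072: 366 days (Feb 29, 2072 is in that span).
Sep 6, 2072 → Sep 6, 2073: 365 days.
Sep 6, 2073 → Sep 6, 2074: 365 days.
Sep 6, 2074 → Sep 6, 2075: 365 days.
Sep 6, 2075 → Sep 6, 2076: 366 days (Feb 29, 2076 is in that span).
Sep 6, 2076 → Sep 6, 2077: 365 days.
Sep 6, 2077 → Sep 6, 2078: 365 days.
Sep 6, 2078 → Sep 6, 2079: 365 days.
Sep 6, 2079 → Sep 6, 2080: 366 days (Feb 29, 2080 is in that span).
Sep 6, 2080 → Sep 6, 2081: 365 days.
Sep 6, 2081 → Oct 6, 2081: 30 days (September has 30).
Oct 6, 2081 → Nov 6, 2081: 31 days (October has 31).
Nov 6, 2081 → Nov 20, 2081: 14 days.
Total: 5189 days.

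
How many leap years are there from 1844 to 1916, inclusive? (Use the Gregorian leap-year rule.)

Multiples of 4 in [1844,1916]: 19.
Of those, multiples of 100: 1 (not leap unless ÷400).
Multiples of 400: 0.
Leap years = 19 − 1 + 0 = 18.

18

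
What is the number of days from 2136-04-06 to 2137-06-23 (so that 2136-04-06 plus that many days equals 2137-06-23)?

Apr 6, 2136 → Apr 6, 2137: 365 days.
Apr 6, 2137 → May 6, 2137: 30 days (April has 30).
May 6, 2137 → Jun 6, 2137: 31 days (May has 31).
Jun 6, 2137 → Jun 23, 2137: 17 days.
Total: 443 days.

443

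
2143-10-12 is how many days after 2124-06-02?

7071

Jun 2, 2124 → Jun 2, 2125: 365 days.
Jun 2, 2125 → Jun 2, 2126: 365 days.
Jun 2, 2126 → Jun 2, 2127: 365 days.
Jun 2, 2127 → Jun 2, 2128: 366 days (Feb 29, 2128 is in that span).
Jun 2, 2128 → Jun 2, 2129: 365 days.
Jun 2, 2129 → Jun 2, 2130: 365 days.
Jun 2, 2130 → Jun 2, 2131: 365 days.
Jun 2, 2131 → Jun 2, 2132: 366 days (Feb 29, 2132 is in that span).
Jun 2, 2132 → Jun 2, 2133: 365 days.
Jun 2, 2133 → Jun 2, 2134: 365 days.
Jun 2, 2134 → Jun 2, 2135: 365 days.
Jun 2, 2135 → Jun 2, 2136: 366 days (Feb 29, 2136 is in that span).
Jun 2, 2136 → Jun 2, 2137: 365 days.
Jun 2, 2137 → Jun 2, 2138: 365 days.
Jun 2, 2138 → Jun 2, 2139: 365 days.
Jun 2, 2139 → Jun 2, 2140: 366 days (Feb 29, 2140 is in that span).
Jun 2, 2140 → Jun 2, 2141: 365 days.
Jun 2, 2141 → Jun 2, 2142: 365 days.
Jun 2, 2142 → Jun 2, 2143: 365 days.
Jun 2, 2143 → Jul 2, 2143: 30 days (June has 30).
Jul 2, 2143 → Aug 2, 2143: 31 days (July has 31).
Aug 2, 2143 → Sep 2, 2143: 31 days (August has 31).
Sep 2, 2143 → Oct 2, 2143: 30 days (September has 30).
Oct 2, 2143 → Oct 12, 2143: 10 days.
Total: 7071 days.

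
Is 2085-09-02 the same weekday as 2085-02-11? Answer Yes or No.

Yes

From Feb 11, 2085 to Sep 2, 2085 is 203 days.
203 mod 7 = 0, so they are the same weekday.
(Feb 11, 2085 is a Sunday; Sep 2, 2085 is a Sunday.)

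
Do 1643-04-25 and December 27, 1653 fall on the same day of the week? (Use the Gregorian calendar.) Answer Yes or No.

Yes

From Apr 25, 1643 to Dec 27, 1653 is 3899 days.
3899 mod 7 = 0, so they are the same weekday.
(Apr 25, 1643 is a Saturday; Dec 27, 1653 is a Saturday.)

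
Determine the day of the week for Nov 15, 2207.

Doomsday rule: the anchor day for the 2200s is Friday. For year 07: 7÷12 = 0 r 7, and 7÷4 = 1, so 0+7+1 = 8.
Friday + 8 ≡ Saturday — that's 2207's doomsday.
In November the doomsday date is Nov 7.
Nov 15 is 8 days after Nov 7; 8 mod 7 = 1, so Saturday + 1 = Sunday.

Sunday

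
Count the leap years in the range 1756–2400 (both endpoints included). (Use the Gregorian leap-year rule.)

157

Multiples of 4 in [1756,2400]: 162.
Of those, multiples of 100: 7 (not leap unless ÷400).
Multiples of 400: 2.
Leap years = 162 − 7 + 2 = 157.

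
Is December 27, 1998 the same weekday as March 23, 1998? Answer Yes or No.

From Mar 23, 1998 to Dec 27, 1998 is 279 days.
279 mod 7 = 6, so they are different weekdays.
(Mar 23, 1998 is a Monday; Dec 27, 1998 is a Sunday.)

No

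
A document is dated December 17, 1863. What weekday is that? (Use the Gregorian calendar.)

Doomsday rule: the anchor day for the 1800s is Friday. For year 63: 63÷12 = 5 r 3, and 3÷4 = 0, so 5+3+0 = 8.
Friday + 8 ≡ Saturday — that's 1863's doomsday.
In December the doomsday date is Dec 12.
Dec 17 is 5 days after Dec 12; 5 mod 7 = 5, so Saturday + 5 = Thursday.

Thursday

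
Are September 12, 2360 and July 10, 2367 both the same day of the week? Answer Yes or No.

From Sep 12, 2360 to Jul 10, 2367 is 2492 days.
2492 mod 7 = 0, so they are the same weekday.
(Sep 12, 2360 is a Monday; Jul 10, 2367 is a Monday.)

Yes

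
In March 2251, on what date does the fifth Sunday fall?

March 30, 2251

March 1, 2251 is a Saturday.
The first Sunday is therefore March 2 (1 days later).
The fifth Sunday is 2 + 4×7 = March 30.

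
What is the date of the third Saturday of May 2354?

May 1, 2354 is a Saturday.
The first Saturday is therefore May 1 (same day).
The third Saturday is 1 + 2×7 = May 15.

May 15, 2354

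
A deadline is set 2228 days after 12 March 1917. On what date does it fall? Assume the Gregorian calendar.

+365 (one year) → Mar 12, 1918 (1863 left).
+365 (one year) → Mar 12, 1919 (1498 left).
+366 (one year; includes Feb 29, 1920) → Mar 12, 1920 (1132 left).
+365 (one year) → Mar 12, 1921 (767 left).
+365 (one year) → Mar 12, 1922 (402 left).
+365 (one year) → Mar 12, 1923 (37 left).
Mar has 31 days: +20 → Apr 1, 1923 (17 left).
+17 → Apr 18, 1923.

April 18, 1923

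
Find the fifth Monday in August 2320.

August 30, 2320

August 1, 2320 is a Sunday.
The first Monday is therefore August 2 (1 days later).
The fifth Monday is 2 + 4×7 = August 30.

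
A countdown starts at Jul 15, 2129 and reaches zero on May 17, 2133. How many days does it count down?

1402

Jul 15, 2129 → Jul 15, 2130: 365 days.
Jul 15, 2130 → Jul 15, 2131: 365 days.
Jul 15, 2131 → Jul 15, 2132: 366 days (Feb 29, 2132 is in that span).
Jul 15, 2132 → Aug 15, 2132: 31 days (July has 31).
Aug 15, 2132 → Sep 15, 2132: 31 days (August has 31).
Sep 15, 2132 → Oct 15, 2132: 30 days (September has 30).
Oct 15, 2132 → Nov 15, 2132: 31 days (October has 31).
Nov 15, 2132 → Dec 15, 2132: 30 days (November has 30).
Dec 15, 2132 → Jan 15, 2133: 31 days (December has 31).
Jan 15, 2133 → Feb 15, 2133: 31 days (January has 31).
Feb 15, 2133 → Mar 15, 2133: 28 days (February has 28).
Mar 15, 2133 → Apr 15, 2133: 31 days (March has 31).
Apr 15, 2133 → May 15, 2133: 30 days (April has 30).
May 15, 2133 → May 17, 2133: 2 days.
Total: 1402 days.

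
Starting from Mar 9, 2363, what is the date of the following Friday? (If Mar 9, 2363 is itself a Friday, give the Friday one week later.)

Mar 9, 2363 is a Saturday.
From Saturday to the next Friday is 6 days.
Mar 9, 2363 + 6 = Mar 15, 2363.

March 15, 2363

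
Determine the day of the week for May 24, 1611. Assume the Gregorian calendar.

Tuesday

Doomsday rule: the anchor day for the 1600s is Tuesday. For year 11: 11÷12 = 0 r 11, and 11÷4 = 2, so 0+11+2 = 13.
Tuesday + 13 ≡ Monday — that's 1611's doomsday.
In May the doomsday date is May 9.
May 24 is 15 days after May 9; 15 mod 7 = 1, so Monday + 1 = Tuesday.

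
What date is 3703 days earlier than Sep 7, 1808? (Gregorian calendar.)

−366 (one year; includes Feb 29, 1808) → Sep 7, 1807 (3337 left).
−365 (one year) → Sep 7, 1806 (2972 left).
−365 (one year) → Sep 7, 1805 (2607 left).
−365 (one year) → Sep 7, 1804 (2242 left).
−366 (one year; includes Feb 29, 1804) → Sep 7, 1803 (1876 left).
−365 (one year) → Sep 7, 1802 (1511 left).
−365 (one year) → Sep 7, 1801 (1146 left).
−365 (one year) → Sep 7, 1800 (781 left).
−365 (one year) → Sep 7, 1799 (416 left).
−365 (one year) → Sep 7, 1798 (51 left).
−7 → Aug 31, 1798 (end of Aug, 31 days; 44 left).
−31 → Jul 31, 1798 (end of Jul, 31 days; 13 left).
−13 → Jul 18, 1798.

July 18, 1798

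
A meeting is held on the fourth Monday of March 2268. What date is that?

March 1, 2268 is a Sunday.
The first Monday is therefore March 2 (1 days later).
The fourth Monday is 2 + 3×7 = March 23.

March 23, 2268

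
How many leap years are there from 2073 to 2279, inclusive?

Multiples of 4 in [2073,2279]: 51.
Of those, multiples of 100: 2 (not leap unless ÷400).
Multiples of 400: 0.
Leap years = 51 − 2 + 0 = 49.

49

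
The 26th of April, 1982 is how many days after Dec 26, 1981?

Dec 26, 1981 → Jan 26, 1982: 31 days (December has 31).
Jan 26, 1982 → Feb 26, 1982: 31 days (January has 31).
Feb 26, 1982 → Mar 26, 1982: 28 days (February has 28).
Mar 26, 1982 → Apr 26, 1982: 31 days.
Total: 121 days.

121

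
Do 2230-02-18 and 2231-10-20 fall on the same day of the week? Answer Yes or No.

Yes

From Feb 18, 2230 to Oct 20, 2231 is 609 days.
609 mod 7 = 0, so they are the same weekday.
(Feb 18, 2230 is a Thursday; Oct 20, 2231 is a Thursday.)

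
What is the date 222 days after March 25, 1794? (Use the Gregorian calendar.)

November 2, 1794

Mar has 31 days: +7 → Apr 1, 1794 (215 left).
Apr has 30 days: +30 → May 1, 1794 (185 left).
May has 31 days: +31 → Jun 1, 1794 (154 left).
Jun has 30 days: +30 → Jul 1, 1794 (124 left).
Jul has 31 days: +31 → Aug 1, 1794 (93 left).
Aug has 31 days: +31 → Sep 1, 1794 (62 left).
Sep has 30 days: +30 → Oct 1, 1794 (32 left).
Oct has 31 days: +31 → Nov 1, 1794 (1 left).
+1 → Nov 2, 1794.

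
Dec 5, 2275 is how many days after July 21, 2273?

Jul 21, 2273 → Jul 21, 2274: 365 days.
Jul 21, 2274 → Jul 21, 2275: 365 days.
Jul 21, 2275 → Aug 21, 2275: 31 days (July has 31).
Aug 21, 2275 → Sep 21, 2275: 31 days (August has 31).
Sep 21, 2275 → Oct 21, 2275: 30 days (September has 30).
Oct 21, 2275 → Nov 21, 2275: 31 days (October has 31).
Nov 21, 2275 → Dec 5, 2275: 14 days.
Total: 867 days.

867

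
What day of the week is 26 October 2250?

Saturday

Doomsday rule: the anchor day for the 2200s is Friday. For year 50: 50÷12 = 4 r 2, and 2÷4 = 0, so 4+2+0 = 6.
Friday + 6 ≡ Thursday — that's 2250's doomsday.
In October the doomsday date is Oct 10.
Oct 26 is 16 days after Oct 10; 16 mod 7 = 2, so Thursday + 2 = Saturday.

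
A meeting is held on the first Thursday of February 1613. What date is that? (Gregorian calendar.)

February 7, 1613

February 1, 1613 is a Friday.
The first Thursday is therefore February 7 (6 days later).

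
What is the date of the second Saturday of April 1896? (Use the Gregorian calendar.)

April 1, 1896 is a Wednesday.
The first Saturday is therefore April 4 (3 days later).
The second Saturday is 4 + 1×7 = April 11.

April 11, 1896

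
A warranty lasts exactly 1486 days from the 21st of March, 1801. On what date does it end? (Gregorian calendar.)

+365 (one year) → Mar 21, 1802 (1121 left).
+365 (one year) → Mar 21, 1803 (756 left).
+366 (one year; includes Feb 29, 1804) → Mar 21, 1804 (390 left).
Mar has 31 days: +11 → Apr 1, 1804 (379 left).
Apr has 30 days: +30 → May 1, 1804 (349 left).
May has 31 days: +31 → Jun 1, 1804 (318 left).
Jun has 30 days: +30 → Jul 1, 1804 (288 left).
Jul has 31 days: +31 → Aug 1, 1804 (257 left).
Aug has 31 days: +31 → Sep 1, 1804 (226 left).
Sep has 30 days: +30 → Oct 1, 1804 (196 left).
Oct has 31 days: +31 → Nov 1, 1804 (165 left).
Nov has 30 days: +30 → Dec 1, 1804 (135 left).
Dec has 31 days: +31 → Jan 1, 1805 (104 left).
Jan has 31 days: +31 → Feb 1, 1805 (73 left).
Feb has 28 days: +28 → Mar 1, 1805 (45 left).
Mar has 31 days: +31 → Apr 1, 1805 (14 left).
+14 → Apr 15, 1805.

April 15, 1805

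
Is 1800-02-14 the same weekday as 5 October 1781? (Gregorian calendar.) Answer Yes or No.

From Oct 5, 1781 to Feb 14, 1800 is 6706 days.
6706 mod 7 = 0, so they are the same weekday.
(Oct 5, 1781 is a Friday; Feb 14, 1800 is a Friday.)

Yes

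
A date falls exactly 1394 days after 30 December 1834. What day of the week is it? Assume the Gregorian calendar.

Dec 30, 1834 is a Tuesday.
1394 mod 7 = 1, so 1394 days after a Tuesday is Tuesday + 1 = Wednesday.

Wednesday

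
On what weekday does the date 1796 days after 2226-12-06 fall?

Dec 6, 2226 is a Wednesday.
1796 mod 7 = 4, so 1796 days after a Wednesday is Wednesday + 4 = Sunday.

Sunday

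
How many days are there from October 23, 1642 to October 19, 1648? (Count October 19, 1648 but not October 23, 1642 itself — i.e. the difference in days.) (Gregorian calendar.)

2188

Oct 23, 1642 → Oct 23, 1643: 365 days.
Oct 23, 1643 → Oct 23, 1644: 366 days (Feb 29, 1644 is in that span).
Oct 23, 1644 → Oct 23, 1645: 365 days.
Oct 23, 1645 → Oct 23, 1646: 365 days.
Oct 23, 1646 → Oct 23, 1647: 365 days.
Oct 23, 1647 → Nov 23, 1647: 31 days (October has 31).
Nov 23, 1647 → Dec 23, 1647: 30 days (November has 30).
Dec 23, 1647 → Jan 23, 1648: 31 days (December has 31).
Jan 23, 1648 → Feb 23, 1648: 31 days (January has 31).
Feb 23, 1648 → Mar 23, 1648: 29 days (February has 29).
Mar 23, 1648 → Apr 23, 1648: 31 days (March has 31).
Apr 23, 1648 → May 23, 1648: 30 days (April has 30).
May 23, 1648 → Jun 23, 1648: 31 days (May has 31).
Jun 23, 1648 → Jul 23, 1648: 30 days (June has 30).
Jul 23, 1648 → Aug 23, 1648: 31 days (July has 31).
Aug 23, 1648 → Sep 23, 1648: 31 days (August has 31).
Sep 23, 1648 → Oct 19, 1648: 26 days.
Total: 2188 days.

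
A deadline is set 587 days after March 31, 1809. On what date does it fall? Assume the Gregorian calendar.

+365 (one year) → Mar 31, 1810 (222 left).
Mar has 31 days: +1 → Apr 1, 1810 (221 left).
Apr has 30 days: +30 → May 1, 1810 (191 left).
May has 31 days: +31 → Jun 1, 1810 (160 left).
Jun has 30 days: +30 → Jul 1, 1810 (130 left).
Jul has 31 days: +31 → Aug 1, 1810 (99 left).
Aug has 31 days: +31 → Sep 1, 1810 (68 left).
Sep has 30 days: +30 → Oct 1, 1810 (38 left).
Oct has 31 days: +31 → Nov 1, 1810 (7 left).
+7 → Nov 8, 1810.

November 8, 1810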